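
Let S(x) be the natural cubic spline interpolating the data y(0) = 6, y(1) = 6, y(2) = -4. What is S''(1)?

-15

Write m_i for S''(x_i). With h_i = 1, 1 and divided differences Δ_i = 0, -10, the continuity of S' gives the tridiagonal system
  1·m_0 + 4·m_1 + 1·m_2 = 6(Δ_1 - Δ_0) = -60
Natural end conditions: m_0 = m_2 = 0.
Hence m_0 = 0, m_1 = -15, m_2 = 0.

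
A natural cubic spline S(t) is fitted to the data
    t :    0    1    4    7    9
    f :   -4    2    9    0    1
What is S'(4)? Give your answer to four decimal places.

Put m_i = S'' at the i-th knot. Here h = (1, 3, 3, 2) and Δ = (6, 7/3, -3, 1/2), so the interior equations h_(i-1)·m_(i-1) + 2(h_(i-1)+h_i)·m_i + h_i·m_(i+1) = 6(Δ_i − Δ_(i-1)) read
  1·m_0 + 8·m_1 + 3·m_2 = 6(Δ_1 - Δ_0) = -22
  3·m_1 + 12·m_2 + 3·m_3 = 6(Δ_2 - Δ_1) = -32
  3·m_2 + 10·m_3 + 2·m_4 = 6(Δ_3 - Δ_2) = 21
Natural end conditions: m_0 = m_4 = 0.
Solving the tridiagonal system: m_0 = 0, m_1 = -431/266, m_2 = -1202/399, m_3 = 799/266, m_4 = 0.
On [4, 7], S'(t) = b_2 + 2c_2·(t - 4) + 3d_2·(t - 4)² with b_2 = Δ_2 - h_2(2m_2 + m_3)/6 = -2377/1596, c_2 = m_2/2 = -601/399, d_2 = (m_3 - m_2)/(6h_2) = 4801/14364. So S'(4) = -2377/1596.

-1.4893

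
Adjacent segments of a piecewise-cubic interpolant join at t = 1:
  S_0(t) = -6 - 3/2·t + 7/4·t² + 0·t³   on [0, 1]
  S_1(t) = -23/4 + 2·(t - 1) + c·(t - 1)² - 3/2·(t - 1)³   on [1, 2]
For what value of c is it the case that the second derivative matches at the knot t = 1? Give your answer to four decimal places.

S_0''(t) = 7/2 + 0·t, so S_0''(1) = 7/2. On the right, S_1''(1) = 2c, so c = 7/4.

1.7500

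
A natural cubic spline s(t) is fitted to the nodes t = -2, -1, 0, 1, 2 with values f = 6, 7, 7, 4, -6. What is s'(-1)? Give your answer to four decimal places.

0.6429

With M_i denoting the second derivative at x_i, h_i = 1, 1, 1, 1, and Δ_i = (y_(i+1) − y_i)/h_i = 1, 0, -3, -10:
  1·M_0 + 4·M_1 + 1·M_2 = 6(Δ_1 - Δ_0) = -6
  1·M_1 + 4·M_2 + 1·M_3 = 6(Δ_2 - Δ_1) = -18
  1·M_2 + 4·M_3 + 1·M_4 = 6(Δ_3 - Δ_2) = -42
Natural end conditions: M_0 = M_4 = 0.
Solving: M_0 = 0, M_1 = -15/14, M_2 = -12/7, M_3 = -141/14, M_4 = 0.
On [-1, 0], s'(t) = b_1 + 2c_1·(t + 1) + 3d_1·(t + 1)² with b_1 = Δ_1 - h_1(2M_1 + M_2)/6 = 9/14, c_1 = M_1/2 = -15/28, d_1 = (M_2 - M_1)/(6h_1) = -3/28. So s'(-1) = 9/14.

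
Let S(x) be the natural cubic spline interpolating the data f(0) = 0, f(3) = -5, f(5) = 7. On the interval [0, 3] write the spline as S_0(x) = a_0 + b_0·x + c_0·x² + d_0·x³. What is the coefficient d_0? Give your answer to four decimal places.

0.2556

Put M_i = S'' at the i-th knot. Here h = (3, 2) and Δ = (-5/3, 6), so the interior equations h_(i-1)·M_(i-1) + 2(h_(i-1)+h_i)·M_i + h_i·M_(i+1) = 6(Δ_i − Δ_(i-1)) read
  3·M_0 + 10·M_1 + 2·M_2 = 6(Δ_1 - Δ_0) = 46
Natural end conditions: M_0 = M_2 = 0.
Solving the tridiagonal system: M_0 = 0, M_1 = 23/5, M_2 = 0.
On [0, 3], with S_0(x) = a_0 + b_0·x + c_0·x² + d_0·x³: c_0 = M_0/2 = 0, d_0 = (M_1 - M_0)/(6h_0) = 23/90, b_0 = Δ_0 - h_0(2M_0 + M_1)/6 = -119/30.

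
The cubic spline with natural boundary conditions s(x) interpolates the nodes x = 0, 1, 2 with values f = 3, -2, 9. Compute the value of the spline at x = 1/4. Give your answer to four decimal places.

0.8125

Write M_i for s''(x_i). With h_i = 1, 1 and divided differences Δ_i = -5, 11, the continuity of s' gives the tridiagonal system
  1·M_0 + 4·M_1 + 1·M_2 = 6(Δ_1 - Δ_0) = 96
Natural end conditions: M_0 = M_2 = 0.
Solving the tridiagonal system: M_0 = 0, M_1 = 24, M_2 = 0.
On [0, 1], s(x) = 3 - 9·x + 0·x² + 4·x³.
With x = 1/4: s(1/4) = 13/16.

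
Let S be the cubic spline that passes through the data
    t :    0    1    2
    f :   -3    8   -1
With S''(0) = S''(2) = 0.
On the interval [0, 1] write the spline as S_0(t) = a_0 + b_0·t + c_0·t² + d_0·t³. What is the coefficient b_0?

16

Put m_i = S'' at the i-th knot. Here h = (1, 1) and Δ = (11, -9), so the interior equations h_(i-1)·m_(i-1) + 2(h_(i-1)+h_i)·m_i + h_i·m_(i+1) = 6(Δ_i − Δ_(i-1)) read
  1·m_0 + 4·m_1 + 1·m_2 = 6(Δ_1 - Δ_0) = -120
Natural end conditions: m_0 = m_2 = 0.
Solving the tridiagonal system: m_0 = 0, m_1 = -30, m_2 = 0.
On [0, 1], with S_0(t) = a_0 + b_0·t + c_0·t² + d_0·t³: c_0 = m_0/2 = 0, d_0 = (m_1 - m_0)/(6h_0) = -5, b_0 = Δ_0 - h_0(2m_0 + m_1)/6 = 16.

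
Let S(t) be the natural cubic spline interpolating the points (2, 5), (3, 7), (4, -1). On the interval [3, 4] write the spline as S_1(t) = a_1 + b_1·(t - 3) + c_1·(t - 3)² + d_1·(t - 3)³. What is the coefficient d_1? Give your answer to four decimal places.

2.5000

Let m_i = S''(x_i). Step sizes h_i = 1, 1; slopes of the chords Δ_i = (y_(i+1) - y_i)/h_i = 2, -8.
  1·m_0 + 4·m_1 + 1·m_2 = 6(Δ_1 - Δ_0) = -60
Natural end conditions: m_0 = m_2 = 0.
Forward elimination and back-substitution give m_0 = 0, m_1 = -15, m_2 = 0.
On [3, 4], with S_1(t) = a_1 + b_1·(t - 3) + c_1·(t - 3)² + d_1·(t - 3)³: c_1 = m_1/2 = -15/2, d_1 = (m_2 - m_1)/(6h_1) = 5/2, b_1 = Δ_1 - h_1(2m_1 + m_2)/6 = -3.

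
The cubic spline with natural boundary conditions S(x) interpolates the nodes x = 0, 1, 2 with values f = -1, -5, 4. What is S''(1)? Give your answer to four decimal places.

With m_i denoting the second derivative at x_i, h_i = 1, 1, and Δ_i = (y_(i+1) − y_i)/h_i = -4, 9:
  1·m_0 + 4·m_1 + 1·m_2 = 6(Δ_1 - Δ_0) = 78
Natural end conditions: m_0 = m_2 = 0.
Solving the tridiagonal system: m_0 = 0, m_1 = 39/2, m_2 = 0.

19.5000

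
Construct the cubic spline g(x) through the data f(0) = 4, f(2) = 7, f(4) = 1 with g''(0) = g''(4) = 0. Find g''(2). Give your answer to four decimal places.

-3.3750

With σ_i denoting the second derivative at x_i, h_i = 2, 2, and Δ_i = (y_(i+1) − y_i)/h_i = 3/2, -3:
  2·σ_0 + 8·σ_1 + 2·σ_2 = 6(Δ_1 - Δ_0) = -27
Natural end conditions: σ_0 = σ_2 = 0.
Forward elimination and back-substitution give σ_0 = 0, σ_1 = -27/8, σ_2 = 0.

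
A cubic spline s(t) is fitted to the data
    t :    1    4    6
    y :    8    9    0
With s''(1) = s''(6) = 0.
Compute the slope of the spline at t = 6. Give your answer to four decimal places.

With M_i denoting the second derivative at x_i, h_i = 3, 2, and Δ_i = (y_(i+1) − y_i)/h_i = 1/3, -9/2:
  3·M_0 + 10·M_1 + 2·M_2 = 6(Δ_1 - Δ_0) = -29
Natural end conditions: M_0 = M_2 = 0.
Hence M_0 = 0, M_1 = -29/10, M_2 = 0.
On [4, 6], s'(t) = b_1 + 2c_1·(t - 4) + 3d_1·(t - 4)² with b_1 = Δ_1 - h_1(2M_1 + M_2)/6 = -77/30, c_1 = M_1/2 = -29/20, d_1 = (M_2 - M_1)/(6h_1) = 29/120. So s'(6) = -82/15.

-5.4667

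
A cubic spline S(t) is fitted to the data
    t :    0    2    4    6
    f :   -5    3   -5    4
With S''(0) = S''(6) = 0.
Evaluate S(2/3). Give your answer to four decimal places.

-0.7333

Let M_i = S''(x_i). Step sizes h_i = 2, 2, 2; slopes of the chords Δ_i = (y_(i+1) - y_i)/h_i = 4, -4, 9/2.
  2·M_0 + 8·M_1 + 2·M_2 = 6(Δ_1 - Δ_0) = -48
  2·M_1 + 8·M_2 + 2·M_3 = 6(Δ_2 - Δ_1) = 51
Natural end conditions: M_0 = M_3 = 0.
Solving the tridiagonal system: M_0 = 0, M_1 = -81/10, M_2 = 42/5, M_3 = 0.
On [0, 2], S(t) = -5 + 67/10·t + 0·t² - 27/40·t³.
With t = 2/3: S(2/3) = -11/15.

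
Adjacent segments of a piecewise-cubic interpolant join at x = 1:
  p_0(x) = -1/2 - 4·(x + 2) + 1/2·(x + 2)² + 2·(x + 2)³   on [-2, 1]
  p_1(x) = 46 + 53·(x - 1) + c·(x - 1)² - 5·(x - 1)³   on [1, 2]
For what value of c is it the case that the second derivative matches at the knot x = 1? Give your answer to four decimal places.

p_0''(x) = 1 + 12·(x + 2), so p_0''(1) = 37. On the right, p_1''(1) = 2c, so c = 37/2.

18.5000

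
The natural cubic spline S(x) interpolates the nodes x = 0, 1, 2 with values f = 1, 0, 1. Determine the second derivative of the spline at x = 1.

3

Write M_i for S''(x_i). With h_i = 1, 1 and divided differences Δ_i = -1, 1, the continuity of S' gives the tridiagonal system
  1·M_0 + 4·M_1 + 1·M_2 = 6(Δ_1 - Δ_0) = 12
Natural end conditions: M_0 = M_2 = 0.
Solving the tridiagonal system: M_0 = 0, M_1 = 3, M_2 = 0.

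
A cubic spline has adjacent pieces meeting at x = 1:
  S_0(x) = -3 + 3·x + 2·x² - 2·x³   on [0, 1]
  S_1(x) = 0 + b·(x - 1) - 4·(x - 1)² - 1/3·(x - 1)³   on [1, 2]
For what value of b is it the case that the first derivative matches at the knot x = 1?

1

S_0'(x) = 3 + 4·x - 6·x², so S_0'(1) = 1. On the right, S_1'(1) = b, so b = 1.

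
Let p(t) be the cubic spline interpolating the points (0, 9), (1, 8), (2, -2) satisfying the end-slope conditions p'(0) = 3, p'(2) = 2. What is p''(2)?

49

With σ_i denoting the second derivative at x_i, h_i = 1, 1, and Δ_i = (y_(i+1) − y_i)/h_i = -1, -10:
  1·σ_0 + 4·σ_1 + 1·σ_2 = 6(Δ_1 - Δ_0) = -54
Clamped end conditions give two more equations: 2h_0·σ_0 + h_0·σ_1 = 6(Δ_0 - p'(0)) = -24 and h_1·σ_1 + 2h_1·σ_2 = 6(p'(2) - Δ_1) = 72.
Solving the tridiagonal system: σ_0 = 1, σ_1 = -26, σ_2 = 49.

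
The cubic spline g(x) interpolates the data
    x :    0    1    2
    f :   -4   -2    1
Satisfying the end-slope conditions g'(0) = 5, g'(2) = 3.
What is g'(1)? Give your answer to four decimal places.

With m_i denoting the second derivative at x_i, h_i = 1, 1, and Δ_i = (y_(i+1) − y_i)/h_i = 2, 3:
  1·m_0 + 4·m_1 + 1·m_2 = 6(Δ_1 - Δ_0) = 6
Clamped end conditions give two more equations: 2h_0·m_0 + h_0·m_1 = 6(Δ_0 - g'(0)) = -18 and h_1·m_1 + 2h_1·m_2 = 6(g'(2) - Δ_1) = 0.
Hence m_0 = -23/2, m_1 = 5, m_2 = -5/2.
On [1, 2], g'(x) = b_1 + 2c_1·(x - 1) + 3d_1·(x - 1)² with b_1 = Δ_1 - h_1(2m_1 + m_2)/6 = 7/4, c_1 = m_1/2 = 5/2, d_1 = (m_2 - m_1)/(6h_1) = -5/4. So g'(1) = 7/4.

1.7500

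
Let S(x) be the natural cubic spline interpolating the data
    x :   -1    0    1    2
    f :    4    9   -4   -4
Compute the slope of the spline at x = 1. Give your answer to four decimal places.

-9.3333

Let m_i = S''(x_i). Step sizes h_i = 1, 1, 1; slopes of the chords Δ_i = (y_(i+1) - y_i)/h_i = 5, -13, 0.
  1·m_0 + 4·m_1 + 1·m_2 = 6(Δ_1 - Δ_0) = -108
  1·m_1 + 4·m_2 + 1·m_3 = 6(Δ_2 - Δ_1) = 78
Natural end conditions: m_0 = m_3 = 0.
Solving: m_0 = 0, m_1 = -34, m_2 = 28, m_3 = 0.
On [1, 2], S'(x) = b_2 + 2c_2·(x - 1) + 3d_2·(x - 1)² with b_2 = Δ_2 - h_2(2m_2 + m_3)/6 = -28/3, c_2 = m_2/2 = 14, d_2 = (m_3 - m_2)/(6h_2) = -14/3. So S'(1) = -28/3.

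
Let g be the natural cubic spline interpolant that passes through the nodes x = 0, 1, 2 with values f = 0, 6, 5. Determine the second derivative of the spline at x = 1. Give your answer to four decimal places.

-10.5000

Put M_i = g'' at the i-th knot. Here h = (1, 1) and Δ = (6, -1), so the interior equations h_(i-1)·M_(i-1) + 2(h_(i-1)+h_i)·M_i + h_i·M_(i+1) = 6(Δ_i − Δ_(i-1)) read
  1·M_0 + 4·M_1 + 1·M_2 = 6(Δ_1 - Δ_0) = -42
Natural end conditions: M_0 = M_2 = 0.
Forward elimination and back-substitution give M_0 = 0, M_1 = -21/2, M_2 = 0.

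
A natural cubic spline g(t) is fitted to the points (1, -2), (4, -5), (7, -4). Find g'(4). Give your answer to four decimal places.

Put m_i = g'' at the i-th knot. Here h = (3, 3) and Δ = (-1, 1/3), so the interior equations h_(i-1)·m_(i-1) + 2(h_(i-1)+h_i)·m_i + h_i·m_(i+1) = 6(Δ_i − Δ_(i-1)) read
  3·m_0 + 12·m_1 + 3·m_2 = 6(Δ_1 - Δ_0) = 8
Natural end conditions: m_0 = m_2 = 0.
Forward elimination and back-substitution give m_0 = 0, m_1 = 2/3, m_2 = 0.
On [4, 7], g'(t) = b_1 + 2c_1·(t - 4) + 3d_1·(t - 4)² with b_1 = Δ_1 - h_1(2m_1 + m_2)/6 = -1/3, c_1 = m_1/2 = 1/3, d_1 = (m_2 - m_1)/(6h_1) = -1/27. So g'(4) = -1/3.

-0.3333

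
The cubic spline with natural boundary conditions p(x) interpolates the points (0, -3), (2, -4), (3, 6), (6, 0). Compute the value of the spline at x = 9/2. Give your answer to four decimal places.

8.9242

Let m_i = p''(x_i). Step sizes h_i = 2, 1, 3; slopes of the chords Δ_i = (y_(i+1) - y_i)/h_i = -1/2, 10, -2.
  2·m_0 + 6·m_1 + 1·m_2 = 6(Δ_1 - Δ_0) = 63
  1·m_1 + 8·m_2 + 3·m_3 = 6(Δ_2 - Δ_1) = -72
Natural end conditions: m_0 = m_3 = 0.
Solving: m_0 = 0, m_1 = 576/47, m_2 = -495/47, m_3 = 0.
On [3, 6], p(x) = 6 + 401/47·(x - 3) - 495/94·(x - 3)² + 55/94·(x - 3)³.
With (x - 3) = 3/2: p(9/2) = 6711/752.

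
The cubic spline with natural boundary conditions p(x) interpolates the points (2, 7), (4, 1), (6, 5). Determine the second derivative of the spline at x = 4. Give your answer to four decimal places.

3.7500

With M_i denoting the second derivative at x_i, h_i = 2, 2, and Δ_i = (y_(i+1) − y_i)/h_i = -3, 2:
  2·M_0 + 8·M_1 + 2·M_2 = 6(Δ_1 - Δ_0) = 30
Natural end conditions: M_0 = M_2 = 0.
Forward elimination and back-substitution give M_0 = 0, M_1 = 15/4, M_2 = 0.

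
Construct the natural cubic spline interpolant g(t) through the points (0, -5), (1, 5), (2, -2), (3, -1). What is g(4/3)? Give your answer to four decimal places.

3.5753

Let σ_i = g''(x_i). Step sizes h_i = 1, 1, 1; slopes of the chords Δ_i = (y_(i+1) - y_i)/h_i = 10, -7, 1.
  1·σ_0 + 4·σ_1 + 1·σ_2 = 6(Δ_1 - Δ_0) = -102
  1·σ_1 + 4·σ_2 + 1·σ_3 = 6(Δ_2 - Δ_1) = 48
Natural end conditions: σ_0 = σ_3 = 0.
Forward elimination and back-substitution give σ_0 = 0, σ_1 = -152/5, σ_2 = 98/5, σ_3 = 0.
On [1, 2], g(t) = 5 - 2/15·(t - 1) - 76/5·(t - 1)² + 25/3·(t - 1)³.
With (t - 1) = 1/3: g(4/3) = 1448/405.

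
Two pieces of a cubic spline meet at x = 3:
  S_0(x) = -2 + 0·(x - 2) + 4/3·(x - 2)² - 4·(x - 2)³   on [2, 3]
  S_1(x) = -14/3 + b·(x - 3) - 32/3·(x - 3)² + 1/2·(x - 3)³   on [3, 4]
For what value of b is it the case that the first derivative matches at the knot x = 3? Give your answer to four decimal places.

S_0'(x) = 0 + 8/3·(x - 2) - 12·(x - 2)², so S_0'(3) = -28/3. On the right, S_1'(3) = b, so b = -28/3.

-9.3333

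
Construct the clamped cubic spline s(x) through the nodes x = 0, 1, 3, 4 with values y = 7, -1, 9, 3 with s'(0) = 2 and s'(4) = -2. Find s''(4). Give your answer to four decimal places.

24.2857

Let M_i = s''(x_i). Step sizes h_i = 1, 2, 1; slopes of the chords Δ_i = (y_(i+1) - y_i)/h_i = -8, 5, -6.
  1·M_0 + 6·M_1 + 2·M_2 = 6(Δ_1 - Δ_0) = 78
  2·M_1 + 6·M_2 + 1·M_3 = 6(Δ_2 - Δ_1) = -66
Clamped end conditions give two more equations: 2h_0·M_0 + h_0·M_1 = 6(Δ_0 - s'(0)) = -60 and h_2·M_2 + 2h_2·M_3 = 6(s'(4) - Δ_2) = 24.
Hence M_0 = -310/7, M_1 = 200/7, M_2 = -172/7, M_3 = 170/7.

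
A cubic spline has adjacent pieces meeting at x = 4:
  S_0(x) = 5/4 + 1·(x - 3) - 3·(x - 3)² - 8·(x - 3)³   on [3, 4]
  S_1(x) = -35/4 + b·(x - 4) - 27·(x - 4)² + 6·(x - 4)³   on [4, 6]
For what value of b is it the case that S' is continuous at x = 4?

-29

S_0'(x) = 1 - 6·(x - 3) - 24·(x - 3)², so S_0'(4) = -29. On the right, S_1'(4) = b, so b = -29.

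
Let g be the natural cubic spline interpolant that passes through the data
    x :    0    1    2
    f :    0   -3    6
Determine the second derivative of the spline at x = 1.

With σ_i denoting the second derivative at x_i, h_i = 1, 1, and Δ_i = (y_(i+1) − y_i)/h_i = -3, 9:
  1·σ_0 + 4·σ_1 + 1·σ_2 = 6(Δ_1 - Δ_0) = 72
Natural end conditions: σ_0 = σ_2 = 0.
Hence σ_0 = 0, σ_1 = 18, σ_2 = 0.

18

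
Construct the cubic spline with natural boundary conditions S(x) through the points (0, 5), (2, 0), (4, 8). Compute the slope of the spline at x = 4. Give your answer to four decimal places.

Let σ_i = S''(x_i). Step sizes h_i = 2, 2; slopes of the chords Δ_i = (y_(i+1) - y_i)/h_i = -5/2, 4.
  2·σ_0 + 8·σ_1 + 2·σ_2 = 6(Δ_1 - Δ_0) = 39
Natural end conditions: σ_0 = σ_2 = 0.
Solving: σ_0 = 0, σ_1 = 39/8, σ_2 = 0.
On [2, 4], S'(x) = b_1 + 2c_1·(x - 2) + 3d_1·(x - 2)² with b_1 = Δ_1 - h_1(2σ_1 + σ_2)/6 = 3/4, c_1 = σ_1/2 = 39/16, d_1 = (σ_2 - σ_1)/(6h_1) = -13/32. So S'(4) = 45/8.

5.6250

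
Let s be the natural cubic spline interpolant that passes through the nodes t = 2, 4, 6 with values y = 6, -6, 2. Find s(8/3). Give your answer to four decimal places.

With σ_i denoting the second derivative at x_i, h_i = 2, 2, and Δ_i = (y_(i+1) − y_i)/h_i = -6, 4:
  2·σ_0 + 8·σ_1 + 2·σ_2 = 6(Δ_1 - Δ_0) = 60
Natural end conditions: σ_0 = σ_2 = 0.
Forward elimination and back-substitution give σ_0 = 0, σ_1 = 15/2, σ_2 = 0.
On [2, 4], s(t) = 6 - 17/2·(t - 2) + 0·(t - 2)² + 5/8·(t - 2)³.
With (t - 2) = 2/3: s(8/3) = 14/27.

0.5185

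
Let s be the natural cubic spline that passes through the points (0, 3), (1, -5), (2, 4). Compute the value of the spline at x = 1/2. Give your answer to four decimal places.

-2.5938

Let σ_i = s''(x_i). Step sizes h_i = 1, 1; slopes of the chords Δ_i = (y_(i+1) - y_i)/h_i = -8, 9.
  1·σ_0 + 4·σ_1 + 1·σ_2 = 6(Δ_1 - Δ_0) = 102
Natural end conditions: σ_0 = σ_2 = 0.
Solving the tridiagonal system: σ_0 = 0, σ_1 = 51/2, σ_2 = 0.
On [0, 1], s(x) = 3 - 49/4·x + 0·x² + 17/4·x³.
With x = 1/2: s(1/2) = -83/32.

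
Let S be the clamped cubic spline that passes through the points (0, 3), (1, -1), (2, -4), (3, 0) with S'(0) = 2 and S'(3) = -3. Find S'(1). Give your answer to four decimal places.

-6.5333

With m_i denoting the second derivative at x_i, h_i = 1, 1, 1, and Δ_i = (y_(i+1) − y_i)/h_i = -4, -3, 4:
  1·m_0 + 4·m_1 + 1·m_2 = 6(Δ_1 - Δ_0) = 6
  1·m_1 + 4·m_2 + 1·m_3 = 6(Δ_2 - Δ_1) = 42
Clamped end conditions give two more equations: 2h_0·m_0 + h_0·m_1 = 6(Δ_0 - S'(0)) = -36 and h_2·m_2 + 2h_2·m_3 = 6(S'(3) - Δ_2) = -42.
Forward elimination and back-substitution give m_0 = -284/15, m_1 = 28/15, m_2 = 262/15, m_3 = -446/15.
On [1, 2], S'(t) = b_1 + 2c_1·(t - 1) + 3d_1·(t - 1)² with b_1 = Δ_1 - h_1(2m_1 + m_2)/6 = -98/15, c_1 = m_1/2 = 14/15, d_1 = (m_2 - m_1)/(6h_1) = 13/5. So S'(1) = -98/15.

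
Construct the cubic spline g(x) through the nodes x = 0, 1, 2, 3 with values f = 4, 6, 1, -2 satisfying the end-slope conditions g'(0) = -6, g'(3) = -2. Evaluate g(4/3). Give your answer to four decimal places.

Let M_i = g''(x_i). Step sizes h_i = 1, 1, 1; slopes of the chords Δ_i = (y_(i+1) - y_i)/h_i = 2, -5, -3.
  1·M_0 + 4·M_1 + 1·M_2 = 6(Δ_1 - Δ_0) = -42
  1·M_1 + 4·M_2 + 1·M_3 = 6(Δ_2 - Δ_1) = 12
Clamped end conditions give two more equations: 2h_0·M_0 + h_0·M_1 = 6(Δ_0 - g'(0)) = 48 and h_2·M_2 + 2h_2·M_3 = 6(g'(3) - Δ_2) = 6.
Hence M_0 = 104/3, M_1 = -64/3, M_2 = 26/3, M_3 = -4/3.
On [1, 2], g(x) = 6 + 2/3·(x - 1) - 32/3·(x - 1)² + 5·(x - 1)³.
With (x - 1) = 1/3: g(4/3) = 47/9.

5.2222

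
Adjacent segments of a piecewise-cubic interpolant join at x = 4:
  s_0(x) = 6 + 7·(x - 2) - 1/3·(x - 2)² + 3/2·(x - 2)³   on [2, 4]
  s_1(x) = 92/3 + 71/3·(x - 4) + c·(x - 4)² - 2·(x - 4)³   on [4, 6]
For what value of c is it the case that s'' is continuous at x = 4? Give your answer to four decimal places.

s_0''(x) = -2/3 + 9·(x - 2), so s_0''(4) = 52/3. On the right, s_1''(4) = 2c, so c = 26/3.

8.6667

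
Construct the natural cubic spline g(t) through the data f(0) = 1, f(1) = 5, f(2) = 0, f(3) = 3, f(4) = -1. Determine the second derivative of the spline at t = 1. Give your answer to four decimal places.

-18.6429

With M_i denoting the second derivative at x_i, h_i = 1, 1, 1, 1, and Δ_i = (y_(i+1) − y_i)/h_i = 4, -5, 3, -4:
  1·M_0 + 4·M_1 + 1·M_2 = 6(Δ_1 - Δ_0) = -54
  1·M_1 + 4·M_2 + 1·M_3 = 6(Δ_2 - Δ_1) = 48
  1·M_2 + 4·M_3 + 1·M_4 = 6(Δ_3 - Δ_2) = -42
Natural end conditions: M_0 = M_4 = 0.
Forward elimination and back-substitution give M_0 = 0, M_1 = -261/14, M_2 = 144/7, M_3 = -219/14, M_4 = 0.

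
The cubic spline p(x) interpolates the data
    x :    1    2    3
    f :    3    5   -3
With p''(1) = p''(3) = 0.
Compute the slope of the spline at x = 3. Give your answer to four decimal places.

-10.5000

With M_i denoting the second derivative at x_i, h_i = 1, 1, and Δ_i = (y_(i+1) − y_i)/h_i = 2, -8:
  1·M_0 + 4·M_1 + 1·M_2 = 6(Δ_1 - Δ_0) = -60
Natural end conditions: M_0 = M_2 = 0.
Forward elimination and back-substitution give M_0 = 0, M_1 = -15, M_2 = 0.
On [2, 3], p'(x) = b_1 + 2c_1·(x - 2) + 3d_1·(x - 2)² with b_1 = Δ_1 - h_1(2M_1 + M_2)/6 = -3, c_1 = M_1/2 = -15/2, d_1 = (M_2 - M_1)/(6h_1) = 5/2. So p'(3) = -21/2.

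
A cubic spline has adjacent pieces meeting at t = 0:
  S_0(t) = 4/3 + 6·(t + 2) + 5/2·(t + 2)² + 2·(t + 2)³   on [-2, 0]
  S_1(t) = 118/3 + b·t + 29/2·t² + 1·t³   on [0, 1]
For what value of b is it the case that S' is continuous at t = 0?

40

S_0'(t) = 6 + 5·(t + 2) + 6·(t + 2)², so S_0'(0) = 40. On the right, S_1'(0) = b, so b = 40.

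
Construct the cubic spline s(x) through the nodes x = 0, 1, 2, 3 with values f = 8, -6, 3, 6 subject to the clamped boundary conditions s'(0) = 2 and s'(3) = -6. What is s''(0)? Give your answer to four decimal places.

-77.3333

With σ_i denoting the second derivative at x_i, h_i = 1, 1, 1, and Δ_i = (y_(i+1) − y_i)/h_i = -14, 9, 3:
  1·σ_0 + 4·σ_1 + 1·σ_2 = 6(Δ_1 - Δ_0) = 138
  1·σ_1 + 4·σ_2 + 1·σ_3 = 6(Δ_2 - Δ_1) = -36
Clamped end conditions give two more equations: 2h_0·σ_0 + h_0·σ_1 = 6(Δ_0 - s'(0)) = -96 and h_2·σ_2 + 2h_2·σ_3 = 6(s'(3) - Δ_2) = -54.
Hence σ_0 = -232/3, σ_1 = 176/3, σ_2 = -58/3, σ_3 = -52/3.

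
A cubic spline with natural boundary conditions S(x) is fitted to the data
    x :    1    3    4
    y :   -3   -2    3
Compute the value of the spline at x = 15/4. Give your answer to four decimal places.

1.5742

Write M_i for S''(x_i). With h_i = 2, 1 and divided differences Δ_i = 1/2, 5, the continuity of S' gives the tridiagonal system
  2·M_0 + 6·M_1 + 1·M_2 = 6(Δ_1 - Δ_0) = 27
Natural end conditions: M_0 = M_2 = 0.
Solving: M_0 = 0, M_1 = 9/2, M_2 = 0.
On [3, 4], S(x) = -2 + 7/2·(x - 3) + 9/4·(x - 3)² - 3/4·(x - 3)³.
With (x - 3) = 3/4: S(15/4) = 403/256.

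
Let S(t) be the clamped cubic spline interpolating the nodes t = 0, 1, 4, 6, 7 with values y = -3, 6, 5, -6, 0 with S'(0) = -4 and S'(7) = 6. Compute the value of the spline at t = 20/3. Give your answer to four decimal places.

-2.2474

With σ_i denoting the second derivative at x_i, h_i = 1, 3, 2, 1, and Δ_i = (y_(i+1) − y_i)/h_i = 9, -1/3, -11/2, 6:
  1·σ_0 + 8·σ_1 + 3·σ_2 = 6(Δ_1 - Δ_0) = -56
  3·σ_1 + 10·σ_2 + 2·σ_3 = 6(Δ_2 - Δ_1) = -31
  2·σ_2 + 6·σ_3 + 1·σ_4 = 6(Δ_3 - Δ_2) = 69
Clamped end conditions give two more equations: 2h_0·σ_0 + h_0·σ_1 = 6(Δ_0 - S'(0)) = 78 and h_3·σ_3 + 2h_3·σ_4 = 6(S'(7) - Δ_3) = 0.
Solving: σ_0 = 6643/148, σ_1 = -871/74, σ_2 = -995/444, σ_3 = 1483/111, σ_4 = -1483/222.
On [6, 7], S(t) = -6 + 1181/444·(t - 6) + 1483/222·(t - 6)² - 1483/444·(t - 6)³.
With (t - 6) = 2/3: S(20/3) = -13471/5994.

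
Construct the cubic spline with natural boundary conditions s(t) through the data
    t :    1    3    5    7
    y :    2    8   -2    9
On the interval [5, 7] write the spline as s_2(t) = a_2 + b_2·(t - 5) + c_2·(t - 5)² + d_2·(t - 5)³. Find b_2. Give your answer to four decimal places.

Let m_i = s''(x_i). Step sizes h_i = 2, 2, 2; slopes of the chords Δ_i = (y_(i+1) - y_i)/h_i = 3, -5, 11/2.
  2·m_0 + 8·m_1 + 2·m_2 = 6(Δ_1 - Δ_0) = -48
  2·m_1 + 8·m_2 + 2·m_3 = 6(Δ_2 - Δ_1) = 63
Natural end conditions: m_0 = m_3 = 0.
Solving: m_0 = 0, m_1 = -17/2, m_2 = 10, m_3 = 0.
On [5, 7], with s_2(t) = a_2 + b_2·(t - 5) + c_2·(t - 5)² + d_2·(t - 5)³: c_2 = m_2/2 = 5, d_2 = (m_3 - m_2)/(6h_2) = -5/6, b_2 = Δ_2 - h_2(2m_2 + m_3)/6 = -7/6.

-1.1667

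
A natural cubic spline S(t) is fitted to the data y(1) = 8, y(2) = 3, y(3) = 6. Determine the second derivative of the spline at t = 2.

Let M_i = S''(x_i). Step sizes h_i = 1, 1; slopes of the chords Δ_i = (y_(i+1) - y_i)/h_i = -5, 3.
  1·M_0 + 4·M_1 + 1·M_2 = 6(Δ_1 - Δ_0) = 48
Natural end conditions: M_0 = M_2 = 0.
Forward elimination and back-substitution give M_0 = 0, M_1 = 12, M_2 = 0.

12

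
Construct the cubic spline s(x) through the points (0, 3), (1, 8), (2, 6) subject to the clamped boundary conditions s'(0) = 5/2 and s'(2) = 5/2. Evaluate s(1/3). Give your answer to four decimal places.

Put M_i = s'' at the i-th knot. Here h = (1, 1) and Δ = (5, -2), so the interior equations h_(i-1)·M_(i-1) + 2(h_(i-1)+h_i)·M_i + h_i·M_(i+1) = 6(Δ_i − Δ_(i-1)) read
  1·M_0 + 4·M_1 + 1·M_2 = 6(Δ_1 - Δ_0) = -42
Clamped end conditions give two more equations: 2h_0·M_0 + h_0·M_1 = 6(Δ_0 - s'(0)) = 15 and h_1·M_1 + 2h_1·M_2 = 6(s'(2) - Δ_1) = 27.
Hence M_0 = 18, M_1 = -21, M_2 = 24.
On [0, 1], s(x) = 3 + 5/2·x + 9·x² - 13/2·x³.
With x = 1/3: s(1/3) = 124/27.

4.5926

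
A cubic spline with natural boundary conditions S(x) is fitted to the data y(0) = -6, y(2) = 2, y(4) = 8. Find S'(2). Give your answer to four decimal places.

With σ_i denoting the second derivative at x_i, h_i = 2, 2, and Δ_i = (y_(i+1) − y_i)/h_i = 4, 3:
  2·σ_0 + 8·σ_1 + 2·σ_2 = 6(Δ_1 - Δ_0) = -6
Natural end conditions: σ_0 = σ_2 = 0.
Solving the tridiagonal system: σ_0 = 0, σ_1 = -3/4, σ_2 = 0.
On [2, 4], S'(x) = b_1 + 2c_1·(x - 2) + 3d_1·(x - 2)² with b_1 = Δ_1 - h_1(2σ_1 + σ_2)/6 = 7/2, c_1 = σ_1/2 = -3/8, d_1 = (σ_2 - σ_1)/(6h_1) = 1/16. So S'(2) = 7/2.

3.5000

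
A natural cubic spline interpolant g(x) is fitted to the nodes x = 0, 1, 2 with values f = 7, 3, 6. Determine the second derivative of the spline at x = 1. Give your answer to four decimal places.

10.5000

With M_i denoting the second derivative at x_i, h_i = 1, 1, and Δ_i = (y_(i+1) − y_i)/h_i = -4, 3:
  1·M_0 + 4·M_1 + 1·M_2 = 6(Δ_1 - Δ_0) = 42
Natural end conditions: M_0 = M_2 = 0.
Hence M_0 = 0, M_1 = 21/2, M_2 = 0.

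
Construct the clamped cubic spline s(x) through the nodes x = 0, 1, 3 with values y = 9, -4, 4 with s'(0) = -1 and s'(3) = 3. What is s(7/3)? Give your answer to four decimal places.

-0.6173

With M_i denoting the second derivative at x_i, h_i = 1, 2, and Δ_i = (y_(i+1) − y_i)/h_i = -13, 4:
  1·M_0 + 6·M_1 + 2·M_2 = 6(Δ_1 - Δ_0) = 102
Clamped end conditions give two more equations: 2h_0·M_0 + h_0·M_1 = 6(Δ_0 - s'(0)) = -72 and h_1·M_1 + 2h_1·M_2 = 6(s'(3) - Δ_1) = -6.
Forward elimination and back-substitution give M_0 = -155/3, M_1 = 94/3, M_2 = -103/6.
On [1, 3], s(x) = -4 - 67/6·(x - 1) + 47/3·(x - 1)² - 97/24·(x - 1)³.
With (x - 1) = 4/3: s(7/3) = -50/81.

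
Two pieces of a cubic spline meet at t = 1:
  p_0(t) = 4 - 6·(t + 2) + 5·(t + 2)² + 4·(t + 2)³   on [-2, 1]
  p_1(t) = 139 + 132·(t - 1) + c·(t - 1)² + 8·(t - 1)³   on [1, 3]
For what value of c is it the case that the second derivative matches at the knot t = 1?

p_0''(t) = 10 + 24·(t + 2), so p_0''(1) = 82. On the right, p_1''(1) = 2c, so c = 41.

41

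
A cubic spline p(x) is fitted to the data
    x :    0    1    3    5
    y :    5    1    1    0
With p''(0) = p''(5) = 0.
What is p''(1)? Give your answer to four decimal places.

4.5000

Let m_i = p''(x_i). Step sizes h_i = 1, 2, 2; slopes of the chords Δ_i = (y_(i+1) - y_i)/h_i = -4, 0, -1/2.
  1·m_0 + 6·m_1 + 2·m_2 = 6(Δ_1 - Δ_0) = 24
  2·m_1 + 8·m_2 + 2·m_3 = 6(Δ_2 - Δ_1) = -3
Natural end conditions: m_0 = m_3 = 0.
Solving the tridiagonal system: m_0 = 0, m_1 = 9/2, m_2 = -3/2, m_3 = 0.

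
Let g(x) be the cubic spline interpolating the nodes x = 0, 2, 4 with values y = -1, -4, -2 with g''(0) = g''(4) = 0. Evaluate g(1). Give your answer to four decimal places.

-2.9688

With M_i denoting the second derivative at x_i, h_i = 2, 2, and Δ_i = (y_(i+1) − y_i)/h_i = -3/2, 1:
  2·M_0 + 8·M_1 + 2·M_2 = 6(Δ_1 - Δ_0) = 15
Natural end conditions: M_0 = M_2 = 0.
Hence M_0 = 0, M_1 = 15/8, M_2 = 0.
On [0, 2], g(x) = -1 - 17/8·x + 0·x² + 5/32·x³.
With x = 1: g(1) = -95/32.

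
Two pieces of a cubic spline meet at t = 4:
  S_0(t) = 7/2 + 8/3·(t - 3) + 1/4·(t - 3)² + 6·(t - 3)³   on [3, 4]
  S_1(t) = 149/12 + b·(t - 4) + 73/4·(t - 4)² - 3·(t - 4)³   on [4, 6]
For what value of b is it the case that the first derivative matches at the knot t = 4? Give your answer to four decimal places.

21.1667

S_0'(t) = 8/3 + 1/2·(t - 3) + 18·(t - 3)², so S_0'(4) = 127/6. On the right, S_1'(4) = b, so b = 127/6.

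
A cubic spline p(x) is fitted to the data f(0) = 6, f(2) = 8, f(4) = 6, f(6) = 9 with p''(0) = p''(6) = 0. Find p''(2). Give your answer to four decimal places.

Write M_i for p''(x_i). With h_i = 2, 2, 2 and divided differences Δ_i = 1, -1, 3/2, the continuity of p' gives the tridiagonal system
  2·M_0 + 8·M_1 + 2·M_2 = 6(Δ_1 - Δ_0) = -12
  2·M_1 + 8·M_2 + 2·M_3 = 6(Δ_2 - Δ_1) = 15
Natural end conditions: M_0 = M_3 = 0.
Hence M_0 = 0, M_1 = -21/10, M_2 = 12/5, M_3 = 0.

-2.1000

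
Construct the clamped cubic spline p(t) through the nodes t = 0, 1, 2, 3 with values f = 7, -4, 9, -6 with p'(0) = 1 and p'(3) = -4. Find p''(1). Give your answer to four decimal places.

73.8667

Write M_i for p''(x_i). With h_i = 1, 1, 1 and divided differences Δ_i = -11, 13, -15, the continuity of p' gives the tridiagonal system
  1·M_0 + 4·M_1 + 1·M_2 = 6(Δ_1 - Δ_0) = 144
  1·M_1 + 4·M_2 + 1·M_3 = 6(Δ_2 - Δ_1) = -168
Clamped end conditions give two more equations: 2h_0·M_0 + h_0·M_1 = 6(Δ_0 - p'(0)) = -72 and h_2·M_2 + 2h_2·M_3 = 6(p'(3) - Δ_2) = 66.
Forward elimination and back-substitution give M_0 = -1094/15, M_1 = 1108/15, M_2 = -1178/15, M_3 = 1084/15.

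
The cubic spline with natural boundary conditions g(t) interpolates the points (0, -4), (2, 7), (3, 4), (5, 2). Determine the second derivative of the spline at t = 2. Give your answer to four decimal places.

Put M_i = g'' at the i-th knot. Here h = (2, 1, 2) and Δ = (11/2, -3, -1), so the interior equations h_(i-1)·M_(i-1) + 2(h_(i-1)+h_i)·M_i + h_i·M_(i+1) = 6(Δ_i − Δ_(i-1)) read
  2·M_0 + 6·M_1 + 1·M_2 = 6(Δ_1 - Δ_0) = -51
  1·M_1 + 6·M_2 + 2·M_3 = 6(Δ_2 - Δ_1) = 12
Natural end conditions: M_0 = M_3 = 0.
Hence M_0 = 0, M_1 = -318/35, M_2 = 123/35, M_3 = 0.

-9.0857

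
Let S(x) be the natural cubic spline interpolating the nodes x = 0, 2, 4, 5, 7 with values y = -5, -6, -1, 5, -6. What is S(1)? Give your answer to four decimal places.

-5.7344

With M_i denoting the second derivative at x_i, h_i = 2, 2, 1, 2, and Δ_i = (y_(i+1) − y_i)/h_i = -1/2, 5/2, 6, -11/2:
  2·M_0 + 8·M_1 + 2·M_2 = 6(Δ_1 - Δ_0) = 18
  2·M_1 + 6·M_2 + 1·M_3 = 6(Δ_2 - Δ_1) = 21
  1·M_2 + 6·M_3 + 2·M_4 = 6(Δ_3 - Δ_2) = -69
Natural end conditions: M_0 = M_4 = 0.
Hence M_0 = 0, M_1 = 15/16, M_2 = 21/4, M_3 = -99/8, M_4 = 0.
On [0, 2], S(x) = -5 - 13/16·x + 0·x² + 5/64·x³.
With x = 1: S(1) = -367/64.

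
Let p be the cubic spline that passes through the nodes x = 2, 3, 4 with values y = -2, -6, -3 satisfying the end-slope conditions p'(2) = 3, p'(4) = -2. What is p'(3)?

Write m_i for p''(x_i). With h_i = 1, 1 and divided differences Δ_i = -4, 3, the continuity of p' gives the tridiagonal system
  1·m_0 + 4·m_1 + 1·m_2 = 6(Δ_1 - Δ_0) = 42
Clamped end conditions give two more equations: 2h_0·m_0 + h_0·m_1 = 6(Δ_0 - p'(2)) = -42 and h_1·m_1 + 2h_1·m_2 = 6(p'(4) - Δ_1) = -30.
Hence m_0 = -34, m_1 = 26, m_2 = -28.
On [3, 4], p'(x) = b_1 + 2c_1·(x - 3) + 3d_1·(x - 3)² with b_1 = Δ_1 - h_1(2m_1 + m_2)/6 = -1, c_1 = m_1/2 = 13, d_1 = (m_2 - m_1)/(6h_1) = -9. So p'(3) = -1.

-1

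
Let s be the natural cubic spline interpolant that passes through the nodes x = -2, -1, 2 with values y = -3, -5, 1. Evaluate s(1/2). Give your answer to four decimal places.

Write M_i for s''(x_i). With h_i = 1, 3 and divided differences Δ_i = -2, 2, the continuity of s' gives the tridiagonal system
  1·M_0 + 8·M_1 + 3·M_2 = 6(Δ_1 - Δ_0) = 24
Natural end conditions: M_0 = M_2 = 0.
Hence M_0 = 0, M_1 = 3, M_2 = 0.
On [-1, 2], s(x) = -5 - 1·(x + 1) + 3/2·(x + 1)² - 1/6·(x + 1)³.
With (x + 1) = 3/2: s(1/2) = -59/16.

-3.6875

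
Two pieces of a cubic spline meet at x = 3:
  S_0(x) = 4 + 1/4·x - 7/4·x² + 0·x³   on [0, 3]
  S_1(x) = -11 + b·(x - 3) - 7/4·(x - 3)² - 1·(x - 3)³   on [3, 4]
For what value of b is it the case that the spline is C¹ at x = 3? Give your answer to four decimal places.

S_0'(x) = 1/4 - 7/2·x + 0·x², so S_0'(3) = -41/4. On the right, S_1'(3) = b, so b = -41/4.

-10.2500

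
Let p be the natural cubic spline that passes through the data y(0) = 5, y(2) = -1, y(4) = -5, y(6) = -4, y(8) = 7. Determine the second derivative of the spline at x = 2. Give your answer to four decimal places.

Let m_i = p''(x_i). Step sizes h_i = 2, 2, 2, 2; slopes of the chords Δ_i = (y_(i+1) - y_i)/h_i = -3, -2, 1/2, 11/2.
  2·m_0 + 8·m_1 + 2·m_2 = 6(Δ_1 - Δ_0) = 6
  2·m_1 + 8·m_2 + 2·m_3 = 6(Δ_2 - Δ_1) = 15
  2·m_2 + 8·m_3 + 2·m_4 = 6(Δ_3 - Δ_2) = 30
Natural end conditions: m_0 = m_4 = 0.
Solving: m_0 = 0, m_1 = 15/28, m_2 = 6/7, m_3 = 99/28, m_4 = 0.

0.5357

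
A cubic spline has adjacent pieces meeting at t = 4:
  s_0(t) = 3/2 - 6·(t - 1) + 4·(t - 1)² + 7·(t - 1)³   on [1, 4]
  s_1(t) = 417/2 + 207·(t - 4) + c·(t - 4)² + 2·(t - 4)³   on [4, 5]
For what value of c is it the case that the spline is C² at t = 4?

67

s_0''(t) = 8 + 42·(t - 1), so s_0''(4) = 134. On the right, s_1''(4) = 2c, so c = 67.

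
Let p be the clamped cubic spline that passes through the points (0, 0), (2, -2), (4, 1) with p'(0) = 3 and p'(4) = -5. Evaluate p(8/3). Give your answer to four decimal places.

Put σ_i = p'' at the i-th knot. Here h = (2, 2) and Δ = (-1, 3/2), so the interior equations h_(i-1)·σ_(i-1) + 2(h_(i-1)+h_i)·σ_i + h_i·σ_(i+1) = 6(Δ_i − Δ_(i-1)) read
  2·σ_0 + 8·σ_1 + 2·σ_2 = 6(Δ_1 - Δ_0) = 15
Clamped end conditions give two more equations: 2h_0·σ_0 + h_0·σ_1 = 6(Δ_0 - p'(0)) = -24 and h_1·σ_1 + 2h_1·σ_2 = 6(p'(4) - Δ_1) = -39.
Solving: σ_0 = -79/8, σ_1 = 31/4, σ_2 = -109/8.
On [2, 4], p(x) = -2 + 7/8·(x - 2) + 31/8·(x - 2)² - 57/32·(x - 2)³.
With (x - 2) = 2/3: p(8/3) = -2/9.

-0.2222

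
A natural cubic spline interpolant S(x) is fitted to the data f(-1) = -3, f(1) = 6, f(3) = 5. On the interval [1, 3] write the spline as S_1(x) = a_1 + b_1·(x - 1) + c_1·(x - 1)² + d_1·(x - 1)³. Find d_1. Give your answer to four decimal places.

Write M_i for S''(x_i). With h_i = 2, 2 and divided differences Δ_i = 9/2, -1/2, the continuity of S' gives the tridiagonal system
  2·M_0 + 8·M_1 + 2·M_2 = 6(Δ_1 - Δ_0) = -30
Natural end conditions: M_0 = M_2 = 0.
Forward elimination and back-substitution give M_0 = 0, M_1 = -15/4, M_2 = 0.
On [1, 3], with S_1(x) = a_1 + b_1·(x - 1) + c_1·(x - 1)² + d_1·(x - 1)³: c_1 = M_1/2 = -15/8, d_1 = (M_2 - M_1)/(6h_1) = 5/16, b_1 = Δ_1 - h_1(2M_1 + M_2)/6 = 2.

0.3125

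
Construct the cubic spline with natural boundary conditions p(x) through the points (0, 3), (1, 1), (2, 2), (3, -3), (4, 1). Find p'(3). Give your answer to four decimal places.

Put M_i = p'' at the i-th knot. Here h = (1, 1, 1, 1) and Δ = (-2, 1, -5, 4), so the interior equations h_(i-1)·M_(i-1) + 2(h_(i-1)+h_i)·M_i + h_i·M_(i+1) = 6(Δ_i − Δ_(i-1)) read
  1·M_0 + 4·M_1 + 1·M_2 = 6(Δ_1 - Δ_0) = 18
  1·M_1 + 4·M_2 + 1·M_3 = 6(Δ_2 - Δ_1) = -36
  1·M_2 + 4·M_3 + 1·M_4 = 6(Δ_3 - Δ_2) = 54
Natural end conditions: M_0 = M_4 = 0.
Forward elimination and back-substitution give M_0 = 0, M_1 = 117/14, M_2 = -108/7, M_3 = 243/14, M_4 = 0.
On [3, 4], p'(x) = b_3 + 2c_3·(x - 3) + 3d_3·(x - 3)² with b_3 = Δ_3 - h_3(2M_3 + M_4)/6 = -25/14, c_3 = M_3/2 = 243/28, d_3 = (M_4 - M_3)/(6h_3) = -81/28. So p'(3) = -25/14.

-1.7857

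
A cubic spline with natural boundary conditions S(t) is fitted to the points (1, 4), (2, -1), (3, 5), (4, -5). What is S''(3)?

With σ_i denoting the second derivative at x_i, h_i = 1, 1, 1, and Δ_i = (y_(i+1) − y_i)/h_i = -5, 6, -10:
  1·σ_0 + 4·σ_1 + 1·σ_2 = 6(Δ_1 - Δ_0) = 66
  1·σ_1 + 4·σ_2 + 1·σ_3 = 6(Δ_2 - Δ_1) = -96
Natural end conditions: σ_0 = σ_3 = 0.
Solving the tridiagonal system: σ_0 = 0, σ_1 = 24, σ_2 = -30, σ_3 = 0.

-30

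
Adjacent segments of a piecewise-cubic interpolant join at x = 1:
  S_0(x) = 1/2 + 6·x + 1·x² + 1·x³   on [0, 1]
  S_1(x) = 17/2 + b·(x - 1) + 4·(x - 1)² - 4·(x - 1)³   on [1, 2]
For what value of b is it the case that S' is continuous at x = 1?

S_0'(x) = 6 + 2·x + 3·x², so S_0'(1) = 11. On the right, S_1'(1) = b, so b = 11.

11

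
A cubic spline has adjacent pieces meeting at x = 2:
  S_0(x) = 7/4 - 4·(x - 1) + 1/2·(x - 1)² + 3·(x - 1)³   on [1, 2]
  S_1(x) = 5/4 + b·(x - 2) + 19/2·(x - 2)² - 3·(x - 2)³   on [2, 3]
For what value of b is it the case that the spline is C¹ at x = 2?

S_0'(x) = -4 + 1·(x - 1) + 9·(x - 1)², so S_0'(2) = 6. On the right, S_1'(2) = b, so b = 6.

6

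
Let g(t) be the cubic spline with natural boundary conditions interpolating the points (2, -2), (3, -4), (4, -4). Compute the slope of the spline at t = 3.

-1

With σ_i denoting the second derivative at x_i, h_i = 1, 1, and Δ_i = (y_(i+1) − y_i)/h_i = -2, 0:
  1·σ_0 + 4·σ_1 + 1·σ_2 = 6(Δ_1 - Δ_0) = 12
Natural end conditions: σ_0 = σ_2 = 0.
Hence σ_0 = 0, σ_1 = 3, σ_2 = 0.
On [3, 4], g'(t) = b_1 + 2c_1·(t - 3) + 3d_1·(t - 3)² with b_1 = Δ_1 - h_1(2σ_1 + σ_2)/6 = -1, c_1 = σ_1/2 = 3/2, d_1 = (σ_2 - σ_1)/(6h_1) = -1/2. So g'(3) = -1.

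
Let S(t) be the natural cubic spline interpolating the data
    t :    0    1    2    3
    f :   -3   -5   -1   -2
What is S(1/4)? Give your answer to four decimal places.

Put m_i = S'' at the i-th knot. Here h = (1, 1, 1) and Δ = (-2, 4, -1), so the interior equations h_(i-1)·m_(i-1) + 2(h_(i-1)+h_i)·m_i + h_i·m_(i+1) = 6(Δ_i − Δ_(i-1)) read
  1·m_0 + 4·m_1 + 1·m_2 = 6(Δ_1 - Δ_0) = 36
  1·m_1 + 4·m_2 + 1·m_3 = 6(Δ_2 - Δ_1) = -30
Natural end conditions: m_0 = m_3 = 0.
Solving: m_0 = 0, m_1 = 58/5, m_2 = -52/5, m_3 = 0.
On [0, 1], S(t) = -3 - 59/15·t + 0·t² + 29/15·t³.
With t = 1/4: S(1/4) = -253/64.

-3.9531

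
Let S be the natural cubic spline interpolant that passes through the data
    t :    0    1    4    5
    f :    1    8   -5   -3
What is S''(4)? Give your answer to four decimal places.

9.2364

Let m_i = S''(x_i). Step sizes h_i = 1, 3, 1; slopes of the chords Δ_i = (y_(i+1) - y_i)/h_i = 7, -13/3, 2.
  1·m_0 + 8·m_1 + 3·m_2 = 6(Δ_1 - Δ_0) = -68
  3·m_1 + 8·m_2 + 1·m_3 = 6(Δ_2 - Δ_1) = 38
Natural end conditions: m_0 = m_3 = 0.
Solving the tridiagonal system: m_0 = 0, m_1 = -658/55, m_2 = 508/55, m_3 = 0.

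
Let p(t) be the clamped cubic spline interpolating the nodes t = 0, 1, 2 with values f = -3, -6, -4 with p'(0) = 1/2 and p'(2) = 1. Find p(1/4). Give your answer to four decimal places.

Put M_i = p'' at the i-th knot. Here h = (1, 1) and Δ = (-3, 2), so the interior equations h_(i-1)·M_(i-1) + 2(h_(i-1)+h_i)·M_i + h_i·M_(i+1) = 6(Δ_i − Δ_(i-1)) read
  1·M_0 + 4·M_1 + 1·M_2 = 6(Δ_1 - Δ_0) = 30
Clamped end conditions give two more equations: 2h_0·M_0 + h_0·M_1 = 6(Δ_0 - p'(0)) = -21 and h_1·M_1 + 2h_1·M_2 = 6(p'(2) - Δ_1) = -6.
Solving: M_0 = -71/4, M_1 = 29/2, M_2 = -41/4.
On [0, 1], p(t) = -3 + 1/2·t - 71/8·t² + 43/8·t³.
With t = 1/4: p(1/4) = -1713/512.

-3.3457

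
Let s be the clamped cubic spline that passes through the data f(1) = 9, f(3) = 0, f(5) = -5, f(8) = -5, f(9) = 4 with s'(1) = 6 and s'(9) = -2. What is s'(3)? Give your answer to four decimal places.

-6.0833

Write m_i for s''(x_i). With h_i = 2, 2, 3, 1 and divided differences Δ_i = -9/2, -5/2, 0, 9, the continuity of s' gives the tridiagonal system
  2·m_0 + 8·m_1 + 2·m_2 = 6(Δ_1 - Δ_0) = 12
  2·m_1 + 10·m_2 + 3·m_3 = 6(Δ_2 - Δ_1) = 15
  3·m_2 + 8·m_3 + 1·m_4 = 6(Δ_3 - Δ_2) = 54
Clamped end conditions give two more equations: 2h_0·m_0 + h_0·m_1 = 6(Δ_0 - s'(1)) = -63 and h_3·m_3 + 2h_3·m_4 = 6(s'(9) - Δ_3) = -66.
Hence m_0 = -233/12, m_1 = 22/3, m_2 = -47/12, m_3 = 79/6, m_4 = -475/12.
On [3, 5], s'(x) = b_1 + 2c_1·(x - 3) + 3d_1·(x - 3)² with b_1 = Δ_1 - h_1(2m_1 + m_2)/6 = -73/12, c_1 = m_1/2 = 11/3, d_1 = (m_2 - m_1)/(6h_1) = -15/16. So s'(3) = -73/12.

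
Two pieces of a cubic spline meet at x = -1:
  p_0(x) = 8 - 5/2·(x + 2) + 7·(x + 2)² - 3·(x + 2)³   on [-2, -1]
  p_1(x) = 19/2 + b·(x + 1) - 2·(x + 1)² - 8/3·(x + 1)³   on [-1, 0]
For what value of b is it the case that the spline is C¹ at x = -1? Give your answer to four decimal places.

p_0'(x) = -5/2 + 14·(x + 2) - 9·(x + 2)², so p_0'(-1) = 5/2. On the right, p_1'(-1) = b, so b = 5/2.

2.5000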